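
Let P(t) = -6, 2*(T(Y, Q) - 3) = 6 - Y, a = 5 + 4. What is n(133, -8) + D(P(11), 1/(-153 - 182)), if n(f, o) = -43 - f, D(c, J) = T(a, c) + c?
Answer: -361/2 ≈ -180.50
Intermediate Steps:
a = 9
T(Y, Q) = 6 - Y/2 (T(Y, Q) = 3 + (6 - Y)/2 = 3 + (3 - Y/2) = 6 - Y/2)
D(c, J) = 3/2 + c (D(c, J) = (6 - ½*9) + c = (6 - 9/2) + c = 3/2 + c)
n(133, -8) + D(P(11), 1/(-153 - 182)) = (-43 - 1*133) + (3/2 - 6) = (-43 - 133) - 9/2 = -176 - 9/2 = -361/2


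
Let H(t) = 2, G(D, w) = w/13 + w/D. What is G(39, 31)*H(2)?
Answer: 248/39 ≈ 6.3590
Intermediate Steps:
G(D, w) = w/13 + w/D (G(D, w) = w*(1/13) + w/D = w/13 + w/D)
G(39, 31)*H(2) = ((1/13)*31 + 31/39)*2 = (31/13 + 31*(1/39))*2 = (31/13 + 31/39)*2 = (124/39)*2 = 248/39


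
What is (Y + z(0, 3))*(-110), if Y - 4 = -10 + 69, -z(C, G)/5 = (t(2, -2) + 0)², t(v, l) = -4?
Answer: 1870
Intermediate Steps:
z(C, G) = -80 (z(C, G) = -5*(-4 + 0)² = -5*(-4)² = -5*16 = -80)
Y = 63 (Y = 4 + (-10 + 69) = 4 + 59 = 63)
(Y + z(0, 3))*(-110) = (63 - 80)*(-110) = -17*(-110) = 1870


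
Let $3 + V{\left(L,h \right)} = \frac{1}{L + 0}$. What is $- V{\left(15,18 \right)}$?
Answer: $\frac{44}{15} \approx 2.9333$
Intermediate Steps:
$V{\left(L,h \right)} = -3 + \frac{1}{L}$ ($V{\left(L,h \right)} = -3 + \frac{1}{L + 0} = -3 + \frac{1}{L}$)
$- V{\left(15,18 \right)} = - (-3 + \frac{1}{15}) = \left(-1\right) \left(- \frac{44}{15}\right) = \frac{44}{15}$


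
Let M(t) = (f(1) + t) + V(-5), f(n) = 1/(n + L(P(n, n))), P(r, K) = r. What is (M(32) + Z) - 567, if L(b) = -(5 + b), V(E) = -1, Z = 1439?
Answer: 4514/5 ≈ 902.80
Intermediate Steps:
L(b) = -5 - b
f(n) = -⅕ (f(n) = 1/(n + (-5 - n)) = 1/(-5) = -⅕)
M(t) = -6/5 + t (M(t) = (-⅕ + t) - 1 = -6/5 + t)
(M(32) + Z) - 567 = ((-6/5 + 32) + 1439) - 567 = (154/5 + 1439) - 567 = 7349/5 - 567 = 4514/5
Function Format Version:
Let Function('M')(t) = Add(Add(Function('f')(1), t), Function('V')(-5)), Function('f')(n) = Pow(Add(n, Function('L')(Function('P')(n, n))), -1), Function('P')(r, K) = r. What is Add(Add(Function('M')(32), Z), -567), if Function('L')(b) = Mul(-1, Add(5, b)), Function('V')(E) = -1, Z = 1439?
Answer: Rational(4514, 5) ≈ 902.80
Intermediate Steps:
Function('L')(b) = Add(-5, Mul(-1, b))
Function('f')(n) = Rational(-1, 5) (Function('f')(n) = Pow(Add(n, Add(-5, Mul(-1, n))), -1) = Pow(-5, -1) = Rational(-1, 5))
Function('M')(t) = Add(Rational(-6, 5), t) (Function('M')(t) = Add(Add(Rational(-1, 5), t), -1) = Add(Rational(-6, 5), t))
Add(Add(Function('M')(32), Z), -567) = Add(Add(Add(Rational(-6, 5), 32), 1439), -567) = Add(Add(Rational(154, 5), 1439), -567) = Add(Rational(7349, 5), -567) = Rational(4514, 5)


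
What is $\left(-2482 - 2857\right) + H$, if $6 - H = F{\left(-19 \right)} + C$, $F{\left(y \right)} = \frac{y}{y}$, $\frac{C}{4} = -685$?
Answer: $-2594$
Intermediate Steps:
$C = -2740$ ($C = 4 \left(-685\right) = -2740$)
$F{\left(y \right)} = 1$
$H = 2745$ ($H = 6 - \left(1 - 2740\right) = 6 - -2739 = 6 + 2739 = 2745$)
$\left(-2482 - 2857\right) + H = \left(-2482 - 2857\right) + 2745 = -5339 + 2745 = -2594$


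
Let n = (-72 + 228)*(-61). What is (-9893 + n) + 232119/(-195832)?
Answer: -3801135407/195832 ≈ -19410.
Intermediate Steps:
n = -9516 (n = 156*(-61) = -9516)
(-9893 + n) + 232119/(-195832) = (-9893 - 9516) + 232119/(-195832) = -19409 + 232119*(-1/195832) = -19409 - 232119/195832 = -3801135407/195832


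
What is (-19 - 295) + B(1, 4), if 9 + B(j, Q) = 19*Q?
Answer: -247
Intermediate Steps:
B(j, Q) = -9 + 19*Q
(-19 - 295) + B(1, 4) = (-19 - 295) + (-9 + 19*4) = -314 + (-9 + 76) = -314 + 67 = -247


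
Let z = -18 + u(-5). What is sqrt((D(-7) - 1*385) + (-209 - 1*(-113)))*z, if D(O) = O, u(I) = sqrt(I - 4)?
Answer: 6*I*sqrt(122)*(-6 + I) ≈ -66.272 - 397.63*I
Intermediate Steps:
u(I) = sqrt(-4 + I)
z = -18 + 3*I (z = -18 + sqrt(-4 - 5) = -18 + sqrt(-9) = -18 + 3*I ≈ -18.0 + 3.0*I)
sqrt((D(-7) - 1*385) + (-209 - 1*(-113)))*z = sqrt((-7 - 1*385) + (-209 - 1*(-113)))*(-18 + 3*I) = sqrt((-7 - 385) + (-209 + 113))*(-18 + 3*I) = sqrt(-392 - 96)*(-18 + 3*I) = sqrt(-488)*(-18 + 3*I) = (2*I*sqrt(122))*(-18 + 3*I) = 2*I*sqrt(122)*(-18 + 3*I)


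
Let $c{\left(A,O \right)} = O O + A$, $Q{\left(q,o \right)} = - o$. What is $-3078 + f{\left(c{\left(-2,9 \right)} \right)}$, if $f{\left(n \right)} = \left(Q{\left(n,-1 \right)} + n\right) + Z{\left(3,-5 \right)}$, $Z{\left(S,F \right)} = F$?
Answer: $-3003$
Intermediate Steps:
$c{\left(A,O \right)} = A + O^{2}$ ($c{\left(A,O \right)} = O^{2} + A = A + O^{2}$)
$f{\left(n \right)} = -4 + n$ ($f{\left(n \right)} = \left(\left(-1\right) \left(-1\right) + n\right) - 5 = \left(1 + n\right) - 5 = -4 + n$)
$-3078 + f{\left(c{\left(-2,9 \right)} \right)} = -3078 - \left(6 - 81\right) = -3078 + \left(-4 + \left(-2 + 81\right)\right) = -3078 + \left(-4 + 79\right) = -3078 + 75 = -3003$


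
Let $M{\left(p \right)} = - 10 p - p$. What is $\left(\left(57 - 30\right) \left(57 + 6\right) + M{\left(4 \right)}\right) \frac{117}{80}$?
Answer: $\frac{193869}{80} \approx 2423.4$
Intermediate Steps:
$M{\left(p \right)} = - 11 p$
$\left(\left(57 - 30\right) \left(57 + 6\right) + M{\left(4 \right)}\right) \frac{117}{80} = \left(\left(57 - 30\right) \left(57 + 6\right) - 44\right) \frac{117}{80} = \left(\left(57 - 30\right) 63 - 44\right) 117 \cdot \frac{1}{80} = \left(\left(57 - 30\right) 63 - 44\right) \frac{117}{80} = \left(27 \cdot 63 - 44\right) \frac{117}{80} = \left(1701 - 44\right) \frac{117}{80} = 1657 \cdot \frac{117}{80} = \frac{193869}{80}$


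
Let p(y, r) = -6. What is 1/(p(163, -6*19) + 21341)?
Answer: 1/21335 ≈ 4.6871e-5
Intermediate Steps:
1/(p(163, -6*19) + 21341) = 1/(-6 + 21341) = 1/21335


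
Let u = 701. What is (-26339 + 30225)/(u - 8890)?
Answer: -3886/8189 ≈ -0.47454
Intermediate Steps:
(-26339 + 30225)/(u - 8890) = (-26339 + 30225)/(701 - 8890) = 3886/(-8189) = 3886*(-1/8189) = -3886/8189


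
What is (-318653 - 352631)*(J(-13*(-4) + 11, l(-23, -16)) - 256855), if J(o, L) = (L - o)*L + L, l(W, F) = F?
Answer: 171584889388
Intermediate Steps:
J(o, L) = L + L*(L - o) (J(o, L) = L*(L - o) + L = L + L*(L - o))
(-318653 - 352631)*(J(-13*(-4) + 11, l(-23, -16)) - 256855) = (-318653 - 352631)*(-16*(1 - 16 - (-13*(-4) + 11)) - 256855) = -671284*(-16*(1 - 16 - (52 + 11)) - 256855) = -671284*(-16*(1 - 16 - 1*63) - 256855) = -671284*(-16*(1 - 16 - 63) - 256855) = -671284*(-16*(-78) - 256855) = -671284*(1248 - 256855) = -671284*(-255607) = 171584889388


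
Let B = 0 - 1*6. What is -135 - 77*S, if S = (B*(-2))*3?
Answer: -2907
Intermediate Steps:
B = -6 (B = 0 - 6 = -6)
S = 36 (S = -6*(-2)*3 = 12*3 = 36)
-135 - 77*S = -135 - 77*36 = -135 - 2772 = -2907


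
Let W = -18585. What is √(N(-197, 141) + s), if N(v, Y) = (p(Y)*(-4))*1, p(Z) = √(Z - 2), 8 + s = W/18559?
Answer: √(-3100410863 - 1377745924*√139)/18559 ≈ 7.494*I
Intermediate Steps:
s = -167057/18559 (s = -8 - 18585/18559 = -167057/18559 ≈ -9.0014)
p(Z) = √(-2 + Z)
N(v, Y) = -4*√(-2 + Y) (N(v, Y) = (√(-2 + Y)*(-4))*1 = -4*√(-2 + Y)*1 = -4*√(-2 + Y))
√(N(-197, 141) + s) = √(-4*√(-2 + 141) - 167057/18559) = √(-4*√139 - 167057/18559) = √(-167057/18559 - 4*√139)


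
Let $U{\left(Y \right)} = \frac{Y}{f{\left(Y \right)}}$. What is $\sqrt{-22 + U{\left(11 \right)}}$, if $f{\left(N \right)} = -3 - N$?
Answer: $\frac{i \sqrt{4466}}{14} \approx 4.7734 i$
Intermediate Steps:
$U{\left(Y \right)} = \frac{Y}{-3 - Y}$
$\sqrt{-22 + U{\left(11 \right)}} = \sqrt{-22 - \frac{11}{3 + 11}} = \sqrt{-22 - \frac{11}{14}} = \sqrt{- \frac{319}{14}} = \frac{i \sqrt{4466}}{14}$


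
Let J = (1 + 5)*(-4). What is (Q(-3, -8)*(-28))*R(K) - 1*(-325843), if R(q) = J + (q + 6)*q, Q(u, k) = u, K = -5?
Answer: 323407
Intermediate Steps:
J = -24 (J = 6*(-4) = -24)
R(q) = -24 + q*(6 + q) (R(q) = -24 + (q + 6)*q = -24 + (6 + q)*q = -24 + q*(6 + q))
(Q(-3, -8)*(-28))*R(K) - 1*(-325843) = (-3*(-28))*(-24 + (-5)² + 6*(-5)) - 1*(-325843) = 84*(-24 + 25 - 30) + 325843 = 84*(-29) + 325843 = -2436 + 325843 = 323407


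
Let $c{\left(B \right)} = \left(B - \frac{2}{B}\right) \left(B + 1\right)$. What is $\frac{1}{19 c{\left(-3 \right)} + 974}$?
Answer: $\frac{3}{3188} \approx 0.00094103$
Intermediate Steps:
$c{\left(B \right)} = \left(1 + B\right) \left(B - \frac{2}{B}\right)$ ($c{\left(B \right)} = \left(B - \frac{2}{B}\right) \left(1 + B\right) = \left(1 + B\right) \left(B - \frac{2}{B}\right)$)
$\frac{1}{19 c{\left(-3 \right)} + 974} = \frac{1}{19 \left(-2 - 3 + \left(-3\right)^{2} - \frac{2}{-3}\right) + 974} = \frac{1}{19 \left(-2 - 3 + 9 - - \frac{2}{3}\right) + 974} = \frac{1}{19 \left(-2 - 3 + 9 + \frac{2}{3}\right) + 974} = \frac{1}{19 \cdot \frac{14}{3} + 974} = \frac{1}{\frac{266}{3} + 974} = \frac{1}{\frac{3188}{3}} = \frac{3}{3188}$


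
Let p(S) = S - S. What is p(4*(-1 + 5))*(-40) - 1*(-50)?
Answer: 50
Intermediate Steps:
p(S) = 0
p(4*(-1 + 5))*(-40) - 1*(-50) = 0*(-40) - 1*(-50) = 0 + 50 = 50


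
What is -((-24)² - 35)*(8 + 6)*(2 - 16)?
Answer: 106036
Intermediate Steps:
-((-24)² - 35)*(8 + 6)*(2 - 16) = -(576 - 35)*14*(-14) = -541*(-196) = -1*(-106036) = 106036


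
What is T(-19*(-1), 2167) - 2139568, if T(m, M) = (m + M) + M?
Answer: -2135215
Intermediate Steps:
T(m, M) = m + 2*M (T(m, M) = (M + m) + M = m + 2*M)
T(-19*(-1), 2167) - 2139568 = (-19*(-1) + 2*2167) - 2139568 = (19 + 4334) - 2139568 = 4353 - 2139568 = -2135215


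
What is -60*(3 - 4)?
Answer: 60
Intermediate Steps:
-60*(3 - 4) = -60*(-1) = -15*(-4) = 60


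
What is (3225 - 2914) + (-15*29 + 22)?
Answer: -102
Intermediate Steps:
(3225 - 2914) + (-15*29 + 22) = 311 + (-435 + 22) = 311 - 413 = -102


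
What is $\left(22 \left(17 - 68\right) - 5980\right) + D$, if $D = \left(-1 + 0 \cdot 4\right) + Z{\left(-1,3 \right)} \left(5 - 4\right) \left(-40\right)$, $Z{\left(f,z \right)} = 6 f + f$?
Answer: $-6823$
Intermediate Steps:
$Z{\left(f,z \right)} = 7 f$
$D = 279$ ($D = \left(-1 + 0 \cdot 4\right) + 7 \left(-1\right) \left(5 - 4\right) \left(-40\right) = \left(-1 + 0\right) + \left(-7\right) 1 \left(-40\right) = -1 - -280 = -1 + 280 = 279$)
$\left(22 \left(17 - 68\right) - 5980\right) + D = \left(22 \left(17 - 68\right) - 5980\right) + 279 = \left(22 \left(-51\right) - 5980\right) + 279 = \left(-1122 - 5980\right) + 279 = -7102 + 279 = -6823$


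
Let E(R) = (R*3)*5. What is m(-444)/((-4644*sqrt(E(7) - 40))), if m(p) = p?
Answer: 37*sqrt(65)/25155 ≈ 0.011859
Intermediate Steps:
E(R) = 15*R (E(R) = (3*R)*5 = 15*R)
m(-444)/((-4644*sqrt(E(7) - 40))) = -444*(-1/(4644*sqrt(15*7 - 40))) = -444*(-1/(4644*sqrt(105 - 40))) = -444*(-sqrt(65)/301860) = -(-37)*sqrt(65)/25155 = 37*sqrt(65)/25155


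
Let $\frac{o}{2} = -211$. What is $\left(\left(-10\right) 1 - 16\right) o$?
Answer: $10972$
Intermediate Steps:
$o = -422$ ($o = 2 \left(-211\right) = -422$)
$\left(\left(-10\right) 1 - 16\right) o = \left(\left(-10\right) 1 - 16\right) \left(-422\right) = \left(-10 - 16\right) \left(-422\right) = \left(-26\right) \left(-422\right) = 10972$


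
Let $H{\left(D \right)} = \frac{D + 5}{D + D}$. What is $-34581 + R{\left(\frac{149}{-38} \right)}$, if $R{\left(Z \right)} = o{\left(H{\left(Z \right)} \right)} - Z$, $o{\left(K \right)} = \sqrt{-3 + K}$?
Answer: $- \frac{1313929}{38} + \frac{i \sqrt{278630}}{298} \approx -34577.0 + 1.7713 i$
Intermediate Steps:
$H{\left(D \right)} = \frac{5 + D}{2 D}$
$R{\left(Z \right)} = \sqrt{-3 + \frac{5 + Z}{2 Z}} - Z$
$-34581 + R{\left(\frac{149}{-38} \right)} = -34581 + \left(\frac{\sqrt{-10 + \frac{10}{149 \frac{1}{-38}}}}{2} - \frac{149}{-38}\right) = -34581 + \left(\frac{\sqrt{-10 + \frac{10}{149 \left(- \frac{1}{38}\right)}}}{2} - 149 \left(- \frac{1}{38}\right)\right) = -34581 + \left(\frac{\sqrt{-10 + \frac{10}{- \frac{149}{38}}}}{2} - - \frac{149}{38}\right) = -34581 + \left(\frac{\sqrt{-10 + 10 \left(- \frac{38}{149}\right)}}{2} + \frac{149}{38}\right) = -34581 + \left(\frac{\sqrt{-10 - \frac{380}{149}}}{2} + \frac{149}{38}\right) = -34581 + \left(\frac{\sqrt{- \frac{1870}{149}}}{2} + \frac{149}{38}\right) = -34581 + \left(\frac{\frac{1}{149} i \sqrt{278630}}{2} + \frac{149}{38}\right) = -34581 + \left(\frac{i \sqrt{278630}}{298} + \frac{149}{38}\right) = -34581 + \left(\frac{149}{38} + \frac{i \sqrt{278630}}{298}\right) = - \frac{1313929}{38} + \frac{i \sqrt{278630}}{298}$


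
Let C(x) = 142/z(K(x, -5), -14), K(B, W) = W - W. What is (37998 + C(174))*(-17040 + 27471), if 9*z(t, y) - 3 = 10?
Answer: 5165973612/13 ≈ 3.9738e+8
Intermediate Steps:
K(B, W) = 0
z(t, y) = 13/9 (z(t, y) = ⅓ + (⅑)*10 = ⅓ + 10/9 = 13/9)
C(x) = 1278/13 (C(x) = 142/(13/9) = 142*(9/13) = 1278/13)
(37998 + C(174))*(-17040 + 27471) = (37998 + 1278/13)*(-17040 + 27471) = (495252/13)*10431 = 5165973612/13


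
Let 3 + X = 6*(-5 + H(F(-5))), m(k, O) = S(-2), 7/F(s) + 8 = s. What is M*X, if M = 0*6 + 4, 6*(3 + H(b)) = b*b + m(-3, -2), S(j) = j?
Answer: -35632/169 ≈ -210.84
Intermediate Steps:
F(s) = 7/(-8 + s)
m(k, O) = -2
H(b) = -10/3 + b²/6 (H(b) = -3 + (b*b - 2)/6 = -3 + (b² - 2)/6 = -3 + (-2 + b²)/6 = -3 + (-⅓ + b²/6) = -10/3 + b²/6)
M = 4 (M = 0 + 4 = 4)
X = -8908/169 (X = -3 + 6*(-5 + (-10/3 + (7/(-8 - 5))²/6)) = -3 + 6*(-5 + (-10/3 + (7/(-13))²/6)) = -3 + 6*(-5 + (-10/3 + (7*(-1/13))²/6)) = -3 + 6*(-5 + (-10/3 + (-7/13)²/6)) = -3 + 6*(-5 + (-10/3 + (⅙)*(49/169))) = -3 + 6*(-5 + (-10/3 + 49/1014)) = -3 + 6*(-5 - 3331/1014) = -3 + 6*(-8401/1014) = -3 - 8401/169 = -8908/169 ≈ -52.710)
M*X = 4*(-8908/169) = -35632/169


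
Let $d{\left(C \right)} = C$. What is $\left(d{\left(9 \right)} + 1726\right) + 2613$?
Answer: $4348$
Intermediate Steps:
$\left(d{\left(9 \right)} + 1726\right) + 2613 = \left(9 + 1726\right) + 2613 = 1735 + 2613 = 4348$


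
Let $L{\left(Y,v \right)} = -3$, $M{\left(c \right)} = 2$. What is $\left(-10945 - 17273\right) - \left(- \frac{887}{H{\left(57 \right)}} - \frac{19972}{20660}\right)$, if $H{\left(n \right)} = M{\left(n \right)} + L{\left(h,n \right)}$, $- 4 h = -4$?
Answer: $- \frac{150322332}{5165} \approx -29104.0$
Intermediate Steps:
$h = 1$ ($h = \left(- \frac{1}{4}\right) \left(-4\right) = 1$)
$H{\left(n \right)} = -1$ ($H{\left(n \right)} = 2 - 3 = -1$)
$\left(-10945 - 17273\right) - \left(- \frac{887}{H{\left(57 \right)}} - \frac{19972}{20660}\right) = \left(-10945 - 17273\right) - \left(- \frac{887}{-1} - \frac{19972}{20660}\right) = -28218 - \left(\left(-887\right) \left(-1\right) - \frac{4993}{5165}\right) = -28218 - \left(887 - \frac{4993}{5165}\right) = -28218 - \frac{4576362}{5165} = - \frac{150322332}{5165}$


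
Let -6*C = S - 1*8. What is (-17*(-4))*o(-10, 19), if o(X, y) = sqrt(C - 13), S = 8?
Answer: 68*I*sqrt(13) ≈ 245.18*I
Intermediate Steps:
C = 0 (C = -(8 - 1*8)/6 = -(8 - 8)/6 = -1/6*0 = 0)
o(X, y) = I*sqrt(13) (o(X, y) = sqrt(0 - 13) = sqrt(-13) = I*sqrt(13))
(-17*(-4))*o(-10, 19) = (-17*(-4))*(I*sqrt(13)) = 68*(I*sqrt(13)) = 68*I*sqrt(13)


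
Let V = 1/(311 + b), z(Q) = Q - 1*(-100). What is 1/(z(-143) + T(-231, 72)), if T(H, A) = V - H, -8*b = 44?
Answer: 611/114870 ≈ 0.0053191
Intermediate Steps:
b = -11/2 (b = -⅛*44 = -11/2 ≈ -5.5000)
z(Q) = 100 + Q (z(Q) = Q + 100 = 100 + Q)
V = 2/611 (V = 1/(311 - 11/2) = 1/(611/2) = 2/611 ≈ 0.0032733)
T(H, A) = 2/611 - H
1/(z(-143) + T(-231, 72)) = 1/((100 - 143) + (2/611 - 1*(-231))) = 1/(-43 + (2/611 + 231)) = 1/(-43 + 141143/611) = 1/(114870/611) = 611/114870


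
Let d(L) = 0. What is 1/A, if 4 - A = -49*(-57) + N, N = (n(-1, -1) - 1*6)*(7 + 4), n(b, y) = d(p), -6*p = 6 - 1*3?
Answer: -1/2723 ≈ -0.00036724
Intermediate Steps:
p = -½ (p = -(6 - 1*3)/6 = -(6 - 3)/6 = -⅙*3 = -½ ≈ -0.50000)
n(b, y) = 0
N = -66 (N = (0 - 1*6)*(7 + 4) = (0 - 6)*11 = -6*11 = -66)
A = -2723 (A = 4 - (-49*(-57) - 66) = 4 - (2793 - 66) = 4 - 1*2727 = 4 - 2727 = -2723)
1/A = 1/(-2723) = -1/2723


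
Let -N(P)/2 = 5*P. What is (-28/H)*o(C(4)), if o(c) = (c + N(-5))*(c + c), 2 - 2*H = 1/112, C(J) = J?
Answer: -2709504/223 ≈ -12150.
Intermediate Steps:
N(P) = -10*P
H = 223/224 (H = 1 - 1/2/112 = 1 - 1/2*1/112 = 1 - 1/224 = 223/224 ≈ 0.99554)
o(c) = 2*c*(50 + c) (o(c) = (c - 10*(-5))*(c + c) = (c + 50)*(2*c) = (50 + c)*(2*c) = 2*c*(50 + c))
(-28/H)*o(C(4)) = (-28/(223/224))*(2*4*(50 + 4)) = ((224/223)*(-28))*(2*4*54) = -6272/223*432 = -2709504/223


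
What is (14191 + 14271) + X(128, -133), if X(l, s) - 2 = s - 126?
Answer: 28205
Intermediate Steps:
X(l, s) = -124 + s (X(l, s) = 2 + (s - 126) = 2 + (-126 + s) = -124 + s)
(14191 + 14271) + X(128, -133) = (14191 + 14271) + (-124 - 133) = 28462 - 257 = 28205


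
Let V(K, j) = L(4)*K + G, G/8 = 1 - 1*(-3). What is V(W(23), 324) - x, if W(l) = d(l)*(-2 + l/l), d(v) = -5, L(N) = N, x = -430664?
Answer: 430716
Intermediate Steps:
G = 32 (G = 8*(1 - 1*(-3)) = 8*(1 + 3) = 8*4 = 32)
W(l) = 5 (W(l) = -5*(-2 + l/l) = -5*(-2 + 1) = -5*(-1) = 5)
V(K, j) = 32 + 4*K (V(K, j) = 4*K + 32 = 32 + 4*K)
V(W(23), 324) - x = (32 + 4*5) - 1*(-430664) = (32 + 20) + 430664 = 52 + 430664 = 430716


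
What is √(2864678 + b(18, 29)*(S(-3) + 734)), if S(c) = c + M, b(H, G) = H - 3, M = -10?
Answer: √2875493 ≈ 1695.7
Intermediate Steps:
b(H, G) = -3 + H
S(c) = -10 + c (S(c) = c - 10 = -10 + c)
√(2864678 + b(18, 29)*(S(-3) + 734)) = √(2864678 + (-3 + 18)*((-10 - 3) + 734)) = √(2864678 + 15*(-13 + 734)) = √(2864678 + 15*721) = √(2864678 + 10815) = √2875493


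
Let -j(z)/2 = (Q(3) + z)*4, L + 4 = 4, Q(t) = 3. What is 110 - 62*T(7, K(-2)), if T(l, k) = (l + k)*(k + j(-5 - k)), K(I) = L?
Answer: -6834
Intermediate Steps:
L = 0 (L = -4 + 4 = 0)
j(z) = -24 - 8*z (j(z) = -2*(3 + z)*4 = -2*(12 + 4*z) = -24 - 8*z)
K(I) = 0
T(l, k) = (16 + 9*k)*(k + l) (T(l, k) = (l + k)*(k + (-24 - 8*(-5 - k))) = (k + l)*(k + (-24 + (40 + 8*k))) = (k + l)*(k + (16 + 8*k)) = (k + l)*(16 + 9*k) = (16 + 9*k)*(k + l))
110 - 62*T(7, K(-2)) = 110 - 62*(9*0**2 + 16*0 + 16*7 + 9*0*7) = 110 - 62*(9*0 + 0 + 112 + 0) = 110 - 62*(0 + 0 + 112 + 0) = 110 - 62*112 = 110 - 6944 = -6834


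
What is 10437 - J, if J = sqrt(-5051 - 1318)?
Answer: 10437 - I*sqrt(6369) ≈ 10437.0 - 79.806*I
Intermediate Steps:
J = I*sqrt(6369) (J = sqrt(-6369) = I*sqrt(6369) ≈ 79.806*I)
10437 - J = 10437 - I*sqrt(6369)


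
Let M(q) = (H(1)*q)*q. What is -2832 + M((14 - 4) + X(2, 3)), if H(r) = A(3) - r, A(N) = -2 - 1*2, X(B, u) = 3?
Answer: -3677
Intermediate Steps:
A(N) = -4 (A(N) = -2 - 2 = -4)
H(r) = -4 - r
M(q) = -5*q² (M(q) = ((-4 - 1*1)*q)*q = ((-4 - 1)*q)*q = (-5*q)*q = -5*q²)
-2832 + M((14 - 4) + X(2, 3)) = -2832 - 5*((14 - 4) + 3)² = -2832 - 5*(10 + 3)² = -2832 - 5*13² = -2832 - 5*169 = -2832 - 845 = -3677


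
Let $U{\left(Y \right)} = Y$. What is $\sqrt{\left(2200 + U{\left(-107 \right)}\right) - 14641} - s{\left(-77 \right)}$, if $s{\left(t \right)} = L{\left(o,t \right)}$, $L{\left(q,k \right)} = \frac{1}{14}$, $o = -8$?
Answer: $- \frac{1}{14} + 2 i \sqrt{3137} \approx -0.071429 + 112.02 i$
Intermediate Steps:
$L{\left(q,k \right)} = \frac{1}{14}$
$s{\left(t \right)} = \frac{1}{14}$
$\sqrt{\left(2200 + U{\left(-107 \right)}\right) - 14641} - s{\left(-77 \right)} = \sqrt{\left(2200 - 107\right) - 14641} - \frac{1}{14} = \sqrt{2093 - 14641} - \frac{1}{14} = \sqrt{-12548} - \frac{1}{14} = 2 i \sqrt{3137} - \frac{1}{14} = - \frac{1}{14} + 2 i \sqrt{3137}$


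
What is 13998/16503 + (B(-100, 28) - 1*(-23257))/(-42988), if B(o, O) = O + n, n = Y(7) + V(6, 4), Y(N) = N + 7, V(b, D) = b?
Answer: 72381203/236476988 ≈ 0.30608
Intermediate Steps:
Y(N) = 7 + N
n = 20 (n = (7 + 7) + 6 = 14 + 6 = 20)
B(o, O) = 20 + O (B(o, O) = O + 20 = 20 + O)
13998/16503 + (B(-100, 28) - 1*(-23257))/(-42988) = 13998/16503 + ((20 + 28) - 1*(-23257))/(-42988) = 13998*(1/16503) + (48 + 23257)*(-1/42988) = 4666/5501 + 23305*(-1/42988) = 4666/5501 - 23305/42988 = 72381203/236476988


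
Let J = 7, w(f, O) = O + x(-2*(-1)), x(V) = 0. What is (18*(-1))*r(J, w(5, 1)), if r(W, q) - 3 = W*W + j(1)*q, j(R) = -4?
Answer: -864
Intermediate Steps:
w(f, O) = O (w(f, O) = O + 0 = O)
r(W, q) = 3 + W² - 4*q (r(W, q) = 3 + (W*W - 4*q) = 3 + (W² - 4*q) = 3 + W² - 4*q)
(18*(-1))*r(J, w(5, 1)) = (18*(-1))*(3 + 7² - 4*1) = -18*(3 + 49 - 4) = -18*48 = -864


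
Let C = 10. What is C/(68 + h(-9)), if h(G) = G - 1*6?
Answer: 10/53 ≈ 0.18868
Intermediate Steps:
h(G) = -6 + G (h(G) = G - 6 = -6 + G)
C/(68 + h(-9)) = 10/(68 + (-6 - 9)) = 10/(68 - 15) = 10/53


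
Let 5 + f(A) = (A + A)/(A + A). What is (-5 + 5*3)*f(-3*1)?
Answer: -40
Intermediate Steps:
f(A) = -4 (f(A) = -5 + (A + A)/(A + A) = -5 + (2*A)/((2*A)) = -5 + (2*A)*(1/(2*A)) = -5 + 1 = -4)
(-5 + 5*3)*f(-3*1) = (-5 + 5*3)*(-4) = (-5 + 15)*(-4) = 10*(-4) = -40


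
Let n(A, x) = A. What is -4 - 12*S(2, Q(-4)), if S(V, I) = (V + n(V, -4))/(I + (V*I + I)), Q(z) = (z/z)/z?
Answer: 44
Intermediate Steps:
Q(z) = 1/z
S(V, I) = 2*V/(2*I + I*V) (S(V, I) = (V + V)/(I + (V*I + I)) = (2*V)/(I + (I*V + I)) = (2*V)/(I + (I + I*V)) = (2*V)/(2*I + I*V) = 2*V/(2*I + I*V))
-4 - 12*S(2, Q(-4)) = -4 - 24*2/((1/(-4))*(2 + 2)) = -4 - 24*2/((-¼)*4) = -4 - 24*2*(-4)/4 = -4 - 12*(-4) = -4 + 48 = 44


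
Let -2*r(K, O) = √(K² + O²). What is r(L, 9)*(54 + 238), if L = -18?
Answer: -1314*√5 ≈ -2938.2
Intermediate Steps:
r(K, O) = -√(K² + O²)/2
r(L, 9)*(54 + 238) = (-√((-18)² + 9²)/2)*(54 + 238) = -√(324 + 81)/2*292 = -9*√5/2*292 = -1314*√5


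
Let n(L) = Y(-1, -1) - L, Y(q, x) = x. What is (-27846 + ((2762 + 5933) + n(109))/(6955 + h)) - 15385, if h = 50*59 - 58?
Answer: -425687072/9847 ≈ -43230.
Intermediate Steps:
h = 2892 (h = 2950 - 58 = 2892)
n(L) = -1 - L
(-27846 + ((2762 + 5933) + n(109))/(6955 + h)) - 15385 = (-27846 + ((2762 + 5933) + (-1 - 1*109))/(6955 + 2892)) - 15385 = (-27846 + (8695 + (-1 - 109))/9847) - 15385 = (-27846 + (8695 - 110)*(1/9847)) - 15385 = (-27846 + 8585*(1/9847)) - 15385 = (-27846 + 8585/9847) - 15385 = -274190977/9847 - 15385 = -425687072/9847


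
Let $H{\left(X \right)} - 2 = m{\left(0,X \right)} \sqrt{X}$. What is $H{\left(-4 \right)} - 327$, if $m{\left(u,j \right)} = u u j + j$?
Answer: $-325 - 8 i \approx -325.0 - 8.0 i$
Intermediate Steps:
$m{\left(u,j \right)} = j + j u^{2}$ ($m{\left(u,j \right)} = u^{2} j + j = j u^{2} + j = j + j u^{2}$)
$H{\left(X \right)} = 2 + X^{\frac{3}{2}}$ ($H{\left(X \right)} = 2 + X \left(1 + 0^{2}\right) \sqrt{X} = 2 + X \left(1 + 0\right) \sqrt{X} = 2 + X 1 \sqrt{X} = 2 + X \sqrt{X} = 2 + X^{\frac{3}{2}}$)
$H{\left(-4 \right)} - 327 = \left(2 + \left(-4\right)^{\frac{3}{2}}\right) - 327 = \left(2 - 8 i\right) - 327 = -325 - 8 i$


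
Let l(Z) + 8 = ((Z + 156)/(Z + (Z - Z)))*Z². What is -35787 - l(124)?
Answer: -70499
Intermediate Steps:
l(Z) = -8 + Z*(156 + Z) (l(Z) = -8 + ((Z + 156)/(Z + (Z - Z)))*Z² = -8 + ((156 + Z)/(Z + 0))*Z² = -8 + ((156 + Z)/Z)*Z² = -8 + Z*(156 + Z))
-35787 - l(124) = -35787 - (-8 + 124² + 156*124) = -35787 - (-8 + 15376 + 19344) = -35787 - 1*34712 = -35787 - 34712 = -70499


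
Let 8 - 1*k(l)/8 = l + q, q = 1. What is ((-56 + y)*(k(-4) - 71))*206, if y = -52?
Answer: -378216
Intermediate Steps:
k(l) = 56 - 8*l (k(l) = 64 - 8*(l + 1) = 64 - 8*(1 + l) = 64 + (-8 - 8*l) = 56 - 8*l)
((-56 + y)*(k(-4) - 71))*206 = ((-56 - 52)*((56 - 8*(-4)) - 71))*206 = -108*((56 + 32) - 71)*206 = -108*(88 - 71)*206 = -108*17*206 = -1836*206 = -378216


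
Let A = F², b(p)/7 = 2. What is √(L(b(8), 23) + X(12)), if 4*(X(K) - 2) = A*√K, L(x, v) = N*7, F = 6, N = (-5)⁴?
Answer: √(4377 + 18*√3) ≈ 66.394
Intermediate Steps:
N = 625
b(p) = 14 (b(p) = 7*2 = 14)
A = 36 (A = 6² = 36)
L(x, v) = 4375 (L(x, v) = 625*7 = 4375)
X(K) = 2 + 9*√K (X(K) = 2 + (36*√K)/4 = 2 + 9*√K)
√(L(b(8), 23) + X(12)) = √(4375 + (2 + 9*√12)) = √(4375 + (2 + 9*(2*√3))) = √(4375 + (2 + 18*√3)) = √(4377 + 18*√3)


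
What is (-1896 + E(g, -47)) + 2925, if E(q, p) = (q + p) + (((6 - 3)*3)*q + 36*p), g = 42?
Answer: -290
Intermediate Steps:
E(q, p) = 10*q + 37*p (E(q, p) = (p + q) + ((3*3)*q + 36*p) = (p + q) + (9*q + 36*p) = 10*q + 37*p)
(-1896 + E(g, -47)) + 2925 = (-1896 + (10*42 + 37*(-47))) + 2925 = (-1896 + (420 - 1739)) + 2925 = (-1896 - 1319) + 2925 = -3215 + 2925 = -290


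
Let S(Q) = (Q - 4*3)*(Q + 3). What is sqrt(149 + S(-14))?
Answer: sqrt(435) ≈ 20.857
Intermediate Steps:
S(Q) = (-12 + Q)*(3 + Q) (S(Q) = (Q - 12)*(3 + Q) = (-12 + Q)*(3 + Q))
sqrt(149 + S(-14)) = sqrt(149 + (-36 + (-14)**2 - 9*(-14))) = sqrt(149 + (-36 + 196 + 126)) = sqrt(149 + 286) = sqrt(435)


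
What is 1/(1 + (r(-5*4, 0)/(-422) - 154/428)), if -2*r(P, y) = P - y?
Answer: 45154/27837 ≈ 1.6221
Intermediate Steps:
r(P, y) = y/2 - P/2 (r(P, y) = -(P - y)/2 = y/2 - P/2)
1/(1 + (r(-5*4, 0)/(-422) - 154/428)) = 1/(1 + (((½)*0 - (-5)*4/2)/(-422) - 154/428)) = 1/(1 + ((0 - ½*(-20))*(-1/422) - 154*1/428)) = 1/(1 + ((0 + 10)*(-1/422) - 77/214)) = 1/(1 + (10*(-1/422) - 77/214)) = 1/(1 + (-5/211 - 77/214)) = 1/(1 - 17317/45154) = 1/(27837/45154) = 45154/27837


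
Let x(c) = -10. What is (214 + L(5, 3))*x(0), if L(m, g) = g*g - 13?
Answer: -2100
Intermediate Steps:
L(m, g) = -13 + g**2 (L(m, g) = g**2 - 13 = -13 + g**2)
(214 + L(5, 3))*x(0) = (214 + (-13 + 3**2))*(-10) = (214 + (-13 + 9))*(-10) = (214 - 4)*(-10) = 210*(-10) = -2100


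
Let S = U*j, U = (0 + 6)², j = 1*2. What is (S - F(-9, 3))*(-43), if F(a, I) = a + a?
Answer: -3870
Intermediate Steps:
F(a, I) = 2*a
j = 2
U = 36 (U = 6² = 36)
S = 72 (S = 36*2 = 72)
(S - F(-9, 3))*(-43) = (72 - 2*(-9))*(-43) = (72 - 1*(-18))*(-43) = (72 + 18)*(-43) = 90*(-43) = -3870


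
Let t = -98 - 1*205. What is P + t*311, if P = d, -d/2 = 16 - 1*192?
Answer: -93881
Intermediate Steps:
d = 352 (d = -2*(16 - 1*192) = -2*(16 - 192) = -2*(-176) = 352)
P = 352
t = -303 (t = -98 - 205 = -303)
P + t*311 = 352 - 303*311 = 352 - 94233 = -93881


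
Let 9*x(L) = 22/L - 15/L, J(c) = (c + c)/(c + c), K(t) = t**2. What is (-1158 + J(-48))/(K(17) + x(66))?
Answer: -687258/171673 ≈ -4.0033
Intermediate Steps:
J(c) = 1 (J(c) = (2*c)/((2*c)) = (2*c)*(1/(2*c)) = 1)
x(L) = 7/(9*L) (x(L) = (22/L - 15/L)/9 = (7/L)/9 = 7/(9*L))
(-1158 + J(-48))/(K(17) + x(66)) = (-1158 + 1)/(17**2 + (7/9)/66) = -1157/(289 + (7/9)*(1/66)) = -1157/(289 + 7/594) = -1157/171673/594 = -1157*594/171673 = -687258/171673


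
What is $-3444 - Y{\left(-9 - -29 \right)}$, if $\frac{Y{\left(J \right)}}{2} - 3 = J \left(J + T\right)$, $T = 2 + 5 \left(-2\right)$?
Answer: $-3930$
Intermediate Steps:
$T = -8$ ($T = 2 - 10 = -8$)
$Y{\left(J \right)} = 6 + 2 J \left(-8 + J\right)$ ($Y{\left(J \right)} = 6 + 2 J \left(J - 8\right) = 6 + 2 J \left(-8 + J\right)$)
$-3444 - Y{\left(-9 - -29 \right)} = -3444 - \left(6 - 16 \left(-9 - -29\right) + 2 \left(-9 - -29\right)^{2}\right) = -3444 - \left(6 - 16 \left(-9 + 29\right) + 2 \left(-9 + 29\right)^{2}\right) = -3444 - \left(6 - 320 + 2 \cdot 20^{2}\right) = -3444 - \left(6 - 320 + 2 \cdot 400\right) = -3444 - \left(6 - 320 + 800\right) = -3444 - 486 = -3930$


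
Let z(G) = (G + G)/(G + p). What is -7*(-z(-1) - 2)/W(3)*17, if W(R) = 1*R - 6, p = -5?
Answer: -833/9 ≈ -92.556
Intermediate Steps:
z(G) = 2*G/(-5 + G) (z(G) = (G + G)/(G - 5) = (2*G)/(-5 + G) = 2*G/(-5 + G))
W(R) = -6 + R (W(R) = R - 6 = -6 + R)
-7*(-z(-1) - 2)/W(3)*17 = -7*(-2*(-1)/(-5 - 1) - 2)/(-6 + 3)*17 = -7*(-2*(-1)/(-6) - 2)/(-3)*17 = -7*(-2*(-1)*(-1)/6 - 2)*(-1)/3*17 = -7*(-1*1/3 - 2)*(-1)/3*17 = -7*(-1/3 - 2)*(-1)/3*17 = -(-49)*(-1)/(3*3)*17 = -7*7/9*17 = -49/9*17 = -833/9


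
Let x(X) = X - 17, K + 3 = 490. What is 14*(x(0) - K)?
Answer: -7056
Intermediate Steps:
K = 487 (K = -3 + 490 = 487)
x(X) = -17 + X
14*(x(0) - K) = 14*((-17 + 0) - 1*487) = 14*(-17 - 487) = 14*(-504) = -7056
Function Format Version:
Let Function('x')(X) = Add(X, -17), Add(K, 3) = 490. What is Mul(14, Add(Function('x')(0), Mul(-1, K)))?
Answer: -7056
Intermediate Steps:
K = 487 (K = Add(-3, 490) = 487)
Function('x')(X) = Add(-17, X)
Mul(14, Add(Function('x')(0), Mul(-1, K))) = Mul(14, Add(Add(-17, 0), Mul(-1, 487))) = Mul(14, Add(-17, -487)) = Mul(14, -504) = -7056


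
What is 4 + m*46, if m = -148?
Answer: -6804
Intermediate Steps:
4 + m*46 = 4 - 148*46 = 4 - 6808 = -6804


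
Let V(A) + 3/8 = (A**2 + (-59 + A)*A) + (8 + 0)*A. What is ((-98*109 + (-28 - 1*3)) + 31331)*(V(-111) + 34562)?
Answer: 5349515353/4 ≈ 1.3374e+9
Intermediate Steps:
V(A) = -3/8 + A**2 + 8*A + A*(-59 + A) (V(A) = -3/8 + ((A**2 + (-59 + A)*A) + (8 + 0)*A) = -3/8 + ((A**2 + A*(-59 + A)) + 8*A) = -3/8 + (A**2 + 8*A + A*(-59 + A)) = -3/8 + A**2 + 8*A + A*(-59 + A))
((-98*109 + (-28 - 1*3)) + 31331)*(V(-111) + 34562) = ((-98*109 + (-28 - 1*3)) + 31331)*((-3/8 - 51*(-111) + 2*(-111)**2) + 34562) = ((-10682 + (-28 - 3)) + 31331)*((-3/8 + 5661 + 2*12321) + 34562) = ((-10682 - 31) + 31331)*((-3/8 + 5661 + 24642) + 34562) = (-10713 + 31331)*(242421/8 + 34562) = 20618*(518917/8) = 5349515353/4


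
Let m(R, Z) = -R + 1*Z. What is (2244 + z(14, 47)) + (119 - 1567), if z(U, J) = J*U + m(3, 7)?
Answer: 1458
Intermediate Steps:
m(R, Z) = Z - R (m(R, Z) = -R + Z = Z - R)
z(U, J) = 4 + J*U (z(U, J) = J*U + (7 - 1*3) = J*U + (7 - 3) = J*U + 4 = 4 + J*U)
(2244 + z(14, 47)) + (119 - 1567) = (2244 + (4 + 47*14)) + (119 - 1567) = (2244 + (4 + 658)) - 1448 = (2244 + 662) - 1448 = 2906 - 1448 = 1458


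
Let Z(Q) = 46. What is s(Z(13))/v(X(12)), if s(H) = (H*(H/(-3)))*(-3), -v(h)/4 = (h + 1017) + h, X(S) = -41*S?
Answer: -529/33 ≈ -16.030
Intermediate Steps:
v(h) = -4068 - 8*h (v(h) = -4*((h + 1017) + h) = -4*((1017 + h) + h) = -4*(1017 + 2*h) = -4068 - 8*h)
s(H) = H² (s(H) = (H*(H*(-⅓)))*(-3) = (H*(-H/3))*(-3) = -H²/3*(-3) = H²)
s(Z(13))/v(X(12)) = 46²/(-4068 - (-328)*12) = 2116/(-4068 - 8*(-492)) = 2116/(-4068 + 3936) = 2116/(-132) = 2116*(-1/132) = -529/33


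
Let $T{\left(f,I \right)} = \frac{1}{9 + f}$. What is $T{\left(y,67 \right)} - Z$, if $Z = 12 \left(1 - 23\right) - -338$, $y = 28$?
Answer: $- \frac{2737}{37} \approx -73.973$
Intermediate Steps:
$Z = 74$ ($Z = 12 \left(-22\right) + 338 = -264 + 338 = 74$)
$T{\left(y,67 \right)} - Z = \frac{1}{9 + 28} - 74 = \frac{1}{37} - 74 = - \frac{2737}{37}$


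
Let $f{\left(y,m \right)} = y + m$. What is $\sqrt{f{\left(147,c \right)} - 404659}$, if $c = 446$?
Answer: $i \sqrt{404066} \approx 635.66 i$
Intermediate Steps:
$f{\left(y,m \right)} = m + y$
$\sqrt{f{\left(147,c \right)} - 404659} = \sqrt{\left(446 + 147\right) - 404659} = \sqrt{593 - 404659} = \sqrt{-404066} = i \sqrt{404066}$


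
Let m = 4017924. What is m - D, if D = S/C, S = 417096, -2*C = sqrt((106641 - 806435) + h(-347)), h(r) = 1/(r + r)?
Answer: 4017924 - 278064*I*sqrt(37449553742)/53961893 ≈ 4.0179e+6 - 997.2*I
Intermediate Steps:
h(r) = 1/(2*r)
C = -3*I*sqrt(37449553742)/1388 (C = -sqrt((106641 - 806435) + (1/2)/(-347))/2 = -sqrt(-699794 + (1/2)*(-1/347))/2 = -sqrt(-699794 - 1/694)/2 = -3*I*sqrt(37449553742)/1388 ≈ -418.27*I)
D = 278064*I*sqrt(37449553742)/53961893 (D = 417096/((-3*I*sqrt(37449553742)/1388)) = 417096*(2*I*sqrt(37449553742)/161885679) = 278064*I*sqrt(37449553742)/53961893 ≈ 997.2*I)
m - D = 4017924 - 278064*I*sqrt(37449553742)/53961893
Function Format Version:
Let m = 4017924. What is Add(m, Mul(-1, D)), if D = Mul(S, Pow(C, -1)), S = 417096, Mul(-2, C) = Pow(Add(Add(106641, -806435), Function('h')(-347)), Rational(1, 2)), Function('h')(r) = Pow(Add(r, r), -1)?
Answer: Add(4017924, Mul(Rational(-278064, 53961893), I, Pow(37449553742, Rational(1, 2)))) ≈ Add(4.0179e+6, Mul(-997.20, I))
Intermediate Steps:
Function('h')(r) = Mul(Rational(1, 2), Pow(r, -1)) (Function('h')(r) = Pow(Mul(2, r), -1) = Mul(Rational(1, 2), Pow(r, -1)))
C = Mul(Rational(-3, 1388), I, Pow(37449553742, Rational(1, 2))) (C = Mul(Rational(-1, 2), Pow(Add(Add(106641, -806435), Mul(Rational(1, 2), Pow(-347, -1))), Rational(1, 2))) = Mul(Rational(-1, 2), Pow(Add(-699794, Mul(Rational(1, 2), Rational(-1, 347))), Rational(1, 2))) = Mul(Rational(-1, 2), Pow(Add(-699794, Rational(-1, 694)), Rational(1, 2))) = Mul(Rational(-1, 2), Pow(Rational(-485657037, 694), Rational(1, 2))) = Mul(Rational(-1, 2), Mul(Rational(3, 694), I, Pow(37449553742, Rational(1, 2)))) = Mul(Rational(-3, 1388), I, Pow(37449553742, Rational(1, 2))) ≈ Mul(-418.27, I))
D = Mul(Rational(278064, 53961893), I, Pow(37449553742, Rational(1, 2))) (D = Mul(417096, Pow(Mul(Rational(-3, 1388), I, Pow(37449553742, Rational(1, 2))), -1)) = Mul(417096, Mul(Rational(2, 161885679), I, Pow(37449553742, Rational(1, 2)))) = Mul(Rational(278064, 53961893), I, Pow(37449553742, Rational(1, 2))) ≈ Mul(997.20, I))
Add(m, Mul(-1, D)) = Add(4017924, Mul(-1, Mul(Rational(278064, 53961893), I, Pow(37449553742, Rational(1, 2))))) = Add(4017924, Mul(Rational(-278064, 53961893), I, Pow(37449553742, Rational(1, 2))))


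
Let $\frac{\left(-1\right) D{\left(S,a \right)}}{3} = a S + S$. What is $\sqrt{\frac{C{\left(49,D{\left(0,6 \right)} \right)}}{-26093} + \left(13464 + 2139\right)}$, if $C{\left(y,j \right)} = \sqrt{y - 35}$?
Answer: $\frac{\sqrt{10623219058347 - 26093 \sqrt{14}}}{26093} \approx 124.91$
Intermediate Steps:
$D{\left(S,a \right)} = - 3 S - 3 S a$ ($D{\left(S,a \right)} = - 3 \left(a S + S\right) = - 3 \left(S a + S\right) = - 3 \left(S + S a\right) = - 3 S - 3 S a$)
$C{\left(y,j \right)} = \sqrt{-35 + y}$
$\sqrt{\frac{C{\left(49,D{\left(0,6 \right)} \right)}}{-26093} + \left(13464 + 2139\right)} = \sqrt{\frac{\sqrt{-35 + 49}}{-26093} + \left(13464 + 2139\right)} = \sqrt{\sqrt{14} \left(- \frac{1}{26093}\right) + 15603} = \sqrt{- \frac{\sqrt{14}}{26093} + 15603} = \sqrt{15603 - \frac{\sqrt{14}}{26093}}$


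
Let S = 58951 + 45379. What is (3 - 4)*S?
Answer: -104330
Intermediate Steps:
S = 104330
(3 - 4)*S = (3 - 4)*104330 = -1*104330 = -104330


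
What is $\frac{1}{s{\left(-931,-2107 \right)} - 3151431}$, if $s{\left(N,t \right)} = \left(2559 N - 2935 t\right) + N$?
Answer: $\frac{1}{649254} \approx 1.5402 \cdot 10^{-6}$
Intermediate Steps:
$s{\left(N,t \right)} = - 2935 t + 2560 N$ ($s{\left(N,t \right)} = \left(- 2935 t + 2559 N\right) + N = - 2935 t + 2560 N$)
$\frac{1}{s{\left(-931,-2107 \right)} - 3151431} = \frac{1}{\left(\left(-2935\right) \left(-2107\right) + 2560 \left(-931\right)\right) - 3151431} = \frac{1}{\left(6184045 - 2383360\right) - 3151431} = \frac{1}{3800685 - 3151431} = \frac{1}{649254}$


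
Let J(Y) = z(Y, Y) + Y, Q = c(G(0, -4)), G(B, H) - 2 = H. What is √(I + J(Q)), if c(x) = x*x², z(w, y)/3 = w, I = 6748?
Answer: 2*√1679 ≈ 81.951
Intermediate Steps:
z(w, y) = 3*w
G(B, H) = 2 + H
c(x) = x³
Q = -8 (Q = (2 - 4)³ = (-2)³ = -8)
J(Y) = 4*Y (J(Y) = 3*Y + Y = 4*Y)
√(I + J(Q)) = √(6748 + 4*(-8)) = √(6748 - 32) = √6716 = 2*√1679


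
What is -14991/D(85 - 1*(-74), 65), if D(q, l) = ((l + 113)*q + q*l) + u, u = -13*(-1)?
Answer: -14991/38650 ≈ -0.38787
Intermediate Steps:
u = 13
D(q, l) = 13 + l*q + q*(113 + l) (D(q, l) = ((l + 113)*q + q*l) + 13 = ((113 + l)*q + l*q) + 13 = (q*(113 + l) + l*q) + 13 = (l*q + q*(113 + l)) + 13 = 13 + l*q + q*(113 + l))
-14991/D(85 - 1*(-74), 65) = -14991/(13 + 113*(85 - 1*(-74)) + 2*65*(85 - 1*(-74))) = -14991/(13 + 113*(85 + 74) + 2*65*(85 + 74)) = -14991/(13 + 113*159 + 2*65*159) = -14991/(13 + 17967 + 20670) = -14991/38650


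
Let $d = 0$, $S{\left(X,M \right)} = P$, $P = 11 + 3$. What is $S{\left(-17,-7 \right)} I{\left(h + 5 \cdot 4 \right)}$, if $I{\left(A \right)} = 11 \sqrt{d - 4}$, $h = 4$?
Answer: $308 i \approx 308.0 i$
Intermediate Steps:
$P = 14$
$S{\left(X,M \right)} = 14$
$I{\left(A \right)} = 22 i$ ($I{\left(A \right)} = 11 \sqrt{0 - 4} = 11 \sqrt{-4} = 11 \cdot 2 i = 22 i$)
$S{\left(-17,-7 \right)} I{\left(h + 5 \cdot 4 \right)} = 14 \cdot 22 i = 308 i$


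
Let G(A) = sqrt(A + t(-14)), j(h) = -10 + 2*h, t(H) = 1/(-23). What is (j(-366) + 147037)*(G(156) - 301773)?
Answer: -44147881035 + 146295*sqrt(82501)/23 ≈ -4.4146e+10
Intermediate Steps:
t(H) = -1/23
G(A) = sqrt(-1/23 + A) (G(A) = sqrt(A - 1/23) = sqrt(-1/23 + A))
(j(-366) + 147037)*(G(156) - 301773) = ((-10 + 2*(-366)) + 147037)*(sqrt(-23 + 529*156)/23 - 301773) = ((-10 - 732) + 147037)*(sqrt(-23 + 82524)/23 - 301773) = (-742 + 147037)*(sqrt(82501)/23 - 301773) = 146295*(-301773 + sqrt(82501)/23) = -44147881035 + 146295*sqrt(82501)/23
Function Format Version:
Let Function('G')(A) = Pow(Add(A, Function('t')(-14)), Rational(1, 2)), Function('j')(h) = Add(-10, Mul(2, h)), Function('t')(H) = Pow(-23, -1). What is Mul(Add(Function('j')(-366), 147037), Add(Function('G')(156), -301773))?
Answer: Add(-44147881035, Mul(Rational(146295, 23), Pow(82501, Rational(1, 2)))) ≈ -4.4146e+10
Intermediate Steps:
Function('t')(H) = Rational(-1, 23)
Function('G')(A) = Pow(Add(Rational(-1, 23), A), Rational(1, 2)) (Function('G')(A) = Pow(Add(A, Rational(-1, 23)), Rational(1, 2)) = Pow(Add(Rational(-1, 23), A), Rational(1, 2)))
Mul(Add(Function('j')(-366), 147037), Add(Function('G')(156), -301773)) = Mul(Add(Add(-10, Mul(2, -366)), 147037), Add(Mul(Rational(1, 23), Pow(Add(-23, Mul(529, 156)), Rational(1, 2))), -301773)) = Mul(Add(Add(-10, -732), 147037), Add(Mul(Rational(1, 23), Pow(Add(-23, 82524), Rational(1, 2))), -301773)) = Mul(Add(-742, 147037), Add(Mul(Rational(1, 23), Pow(82501, Rational(1, 2))), -301773)) = Mul(146295, Add(-301773, Mul(Rational(1, 23), Pow(82501, Rational(1, 2))))) = Add(-44147881035, Mul(Rational(146295, 23), Pow(82501, Rational(1, 2))))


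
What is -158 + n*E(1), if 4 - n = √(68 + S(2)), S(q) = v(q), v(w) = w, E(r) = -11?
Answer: -202 + 11*√70 ≈ -109.97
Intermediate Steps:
S(q) = q
n = 4 - √70 (n = 4 - √(68 + 2) = 4 - √70 ≈ -4.3666)
-158 + n*E(1) = -158 + (4 - √70)*(-11) = -158 + (-44 + 11*√70) = -202 + 11*√70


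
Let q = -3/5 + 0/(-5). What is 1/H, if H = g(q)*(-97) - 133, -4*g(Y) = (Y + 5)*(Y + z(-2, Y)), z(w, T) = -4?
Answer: -50/31191 ≈ -0.0016030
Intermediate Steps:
q = -⅗ (q = -3*⅕ + 0*(-⅕) = -⅗ + 0 = -⅗ ≈ -0.60000)
g(Y) = -(-4 + Y)*(5 + Y)/4 (g(Y) = -(Y + 5)*(Y - 4)/4 = -(5 + Y)*(-4 + Y)/4 = -(-4 + Y)*(5 + Y)/4)
H = -31191/50 (H = (5 - ¼*(-⅗) - (-⅗)²/4)*(-97) - 133 = (5 + 3/20 - ¼*9/25)*(-97) - 133 = (5 + 3/20 - 9/100)*(-97) - 133 = (253/50)*(-97) - 133 = -24541/50 - 133 = -31191/50 ≈ -623.82)
1/H = 1/(-31191/50) = -50/31191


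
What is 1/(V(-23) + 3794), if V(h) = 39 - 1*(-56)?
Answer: 1/3889 ≈ 0.00025714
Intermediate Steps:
V(h) = 95 (V(h) = 39 + 56 = 95)
1/(V(-23) + 3794) = 1/(95 + 3794) = 1/3889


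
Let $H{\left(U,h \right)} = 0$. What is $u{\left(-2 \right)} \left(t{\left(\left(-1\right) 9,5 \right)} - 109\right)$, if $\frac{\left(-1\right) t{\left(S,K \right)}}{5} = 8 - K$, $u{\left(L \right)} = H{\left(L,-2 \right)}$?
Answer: $0$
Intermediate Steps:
$u{\left(L \right)} = 0$
$t{\left(S,K \right)} = -40 + 5 K$ ($t{\left(S,K \right)} = - 5 \left(8 - K\right) = -40 + 5 K$)
$u{\left(-2 \right)} \left(t{\left(\left(-1\right) 9,5 \right)} - 109\right) = 0 \left(\left(-40 + 5 \cdot 5\right) - 109\right) = 0 \left(\left(-40 + 25\right) - 109\right) = 0 \left(-15 - 109\right) = 0 \left(-124\right) = 0$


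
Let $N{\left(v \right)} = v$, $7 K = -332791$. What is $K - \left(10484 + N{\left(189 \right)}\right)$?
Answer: $- \frac{407502}{7} \approx -58215.0$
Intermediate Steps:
$K = - \frac{332791}{7}$ ($K = \frac{1}{7} \left(-332791\right) = - \frac{332791}{7} \approx -47542.0$)
$K - \left(10484 + N{\left(189 \right)}\right) = - \frac{332791}{7} - \left(10484 + 189\right) = - \frac{332791}{7} - 10673 = - \frac{407502}{7}$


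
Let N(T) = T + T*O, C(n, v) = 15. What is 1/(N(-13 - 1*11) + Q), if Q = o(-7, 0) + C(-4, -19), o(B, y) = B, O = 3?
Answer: -1/88 ≈ -0.011364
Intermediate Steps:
Q = 8 (Q = -7 + 15 = 8)
N(T) = 4*T (N(T) = T + T*3 = T + 3*T = 4*T)
1/(N(-13 - 1*11) + Q) = 1/(4*(-13 - 1*11) + 8) = 1/(4*(-13 - 11) + 8) = 1/(4*(-24) + 8) = 1/(-96 + 8) = 1/(-88) = -1/88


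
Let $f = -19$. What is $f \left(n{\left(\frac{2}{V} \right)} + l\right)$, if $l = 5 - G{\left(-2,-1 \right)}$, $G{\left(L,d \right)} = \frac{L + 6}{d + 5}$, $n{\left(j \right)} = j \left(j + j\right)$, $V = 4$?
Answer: $- \frac{171}{2} \approx -85.5$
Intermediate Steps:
$n{\left(j \right)} = 2 j^{2}$ ($n{\left(j \right)} = j 2 j = 2 j^{2}$)
$G{\left(L,d \right)} = \frac{6 + L}{5 + d}$
$l = 4$ ($l = 5 - \frac{6 - 2}{5 - 1} = 5 - \frac{1}{4} \cdot 4 = 5 - 1 = 4$)
$f \left(n{\left(\frac{2}{V} \right)} + l\right) = - 19 \left(2 \left(\frac{2}{4}\right)^{2} + 4\right) = - 19 \left(2 \left(2 \cdot \frac{1}{4}\right)^{2} + 4\right) = - 19 \left(\frac{2}{4} + 4\right) = - 19 \left(2 \cdot \frac{1}{4} + 4\right) = - 19 \left(\frac{1}{2} + 4\right) = \left(-19\right) \frac{9}{2} = - \frac{171}{2}$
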